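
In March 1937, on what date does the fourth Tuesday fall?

March 23, 1937

March 1, 1937 is a Monday.
The first Tuesday is therefore March 2 (1 days later).
The fourth Tuesday is 2 + 3×7 = March 23.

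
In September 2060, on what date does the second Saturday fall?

September 1, 2060 is a Wednesday.
The first Saturday is therefore September 4 (3 days later).
The second Saturday is 4 + 1×7 = September 11.

September 11, 2060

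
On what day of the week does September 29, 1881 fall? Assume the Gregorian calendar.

Doomsday rule: the anchor day for the 1800s is Friday. For year 81: 81÷12 = 6 r 9, and 9÷4 = 2, so 6+9+2 = 17.
Friday + 17 ≡ Monday — that's 1881's doomsday.
In September the doomsday date is Sep 5.
Sep 29 is 24 days after Sep 5; 24 mod 7 = 3, so Monday + 3 = Thursday.

Thursday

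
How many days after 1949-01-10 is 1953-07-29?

1661

Jan 10, 1949 → Jan 10, 1950: 365 days.
Jan 10, 1950 → Jan 10, 1951: 365 days.
Jan 10, 1951 → Jan 10, 1952: 365 days.
Jan 10, 1952 → Jan 10, 1953: 366 days (Feb 29, 1952 is in that span).
Jan 10, 1953 → Feb 10, 1953: 31 days (January has 31).
Feb 10, 1953 → Mar 10, 1953: 28 days (February has 28).
Mar 10, 1953 → Apr 10, 1953: 31 days (March has 31).
Apr 10, 1953 → May 10, 1953: 30 days (April has 30).
May 10, 1953 → Jun 10, 1953: 31 days (May has 31).
Jun 10, 1953 → Jul 10, 1953: 30 days (June has 30).
Jul 10, 1953 → Jul 29, 1953: 19 days.
Total: 1661 days.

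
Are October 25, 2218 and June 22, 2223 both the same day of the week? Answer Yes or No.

Yes

From Oct 25, 2218 to Jun 22, 2223 is 1701 days.
1701 mod 7 = 0, so they are the same weekday.
(Oct 25, 2218 is a Sunday; Jun 22, 2223 is a Sunday.)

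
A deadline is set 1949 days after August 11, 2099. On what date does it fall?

+365 (one year) → Aug 11, 2100 (1584 left).
+365 (one year) → Aug 11, 2101 (1219 left).
+365 (one year) → Aug 11, 2102 (854 left).
+365 (one year) → Aug 11, 2103 (489 left).
+366 (one year; includes Feb 29, 2104) → Aug 11, 2104 (123 left).
Aug has 31 days: +21 → Sep 1, 2104 (102 left).
Sep has 30 days: +30 → Oct 1, 2104 (72 left).
Oct has 31 days: +31 → Nov 1, 2104 (41 left).
Nov has 30 days: +30 → Dec 1, 2104 (11 left).
+11 → Dec 12, 2104.

December 12, 2104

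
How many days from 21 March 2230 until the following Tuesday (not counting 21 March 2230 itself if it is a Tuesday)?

Mar 21, 2230 is a Sunday.
From Sunday to the next Tuesday is 2 days.

2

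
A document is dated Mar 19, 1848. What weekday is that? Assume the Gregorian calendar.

Doomsday rule: the anchor day for the 1800s is Friday. For year 48: 48÷12 = 4 r 0, and 0÷4 = 0, so 4+0+0 = 4.
Friday + 4 ≡ Tuesday — that's 1848's doomsday.
In March the doomsday date is Mar 14.
Mar 19 is 5 days after Mar 14; 5 mod 7 = 5, so Tuesday + 5 = Sunday.

Sunday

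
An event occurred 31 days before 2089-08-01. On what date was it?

July 1, 2089

−1 → Jul 31, 2089 (end of Jul, 31 days; 30 left).
−30 → Jul 1, 2089.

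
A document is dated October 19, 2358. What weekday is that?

Sunday

Doomsday rule: the anchor day for the 2300s is Wednesday. For year 58: 58÷12 = 4 r 10, and 10÷4 = 2, so 4+10+2 = 16.
Wednesday + 16 ≡ Friday — that's 2358's doomsday.
In October the doomsday date is Oct 10.
Oct 19 is 9 days after Oct 10; 9 mod 7 = 2, so Friday + 2 = Sunday.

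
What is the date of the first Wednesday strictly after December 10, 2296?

December 16, 2296

Dec 10, 2296 is a Thursday.
From Thursday to the next Wednesday is 6 days.
Dec 10, 2296 + 6 = Dec 16, 2296.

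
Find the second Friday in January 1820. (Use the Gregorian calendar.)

January 14, 1820

January 1, 1820 is a Saturday.
The first Friday is therefore January 7 (6 days later).
The second Friday is 7 + 1×7 = January 14.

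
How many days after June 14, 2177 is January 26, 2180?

Jun 14, 2177 → Jun 14, 2178: 365 days.
Jun 14, 2178 → Jun 14, 2179: 365 days.
Jun 14, 2179 → Jul 14, 2179: 30 days (June has 30).
Jul 14, 2179 → Aug 14, 2179: 31 days (July has 31).
Aug 14, 2179 → Sep 14, 2179: 31 days (August has 31).
Sep 14, 2179 → Oct 14, 2179: 30 days (September has 30).
Oct 14, 2179 → Nov 14, 2179: 31 days (October has 31).
Nov 14, 2179 → Dec 14, 2179: 30 days (November has 30).
Dec 14, 2179 → Jan 14, 2180: 31 days (December has 31).
Jan 14, 2180 → Jan 26, 2180: 12 days.
Total: 956 days.

956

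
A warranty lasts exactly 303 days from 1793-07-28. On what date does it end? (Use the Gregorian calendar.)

Jul has 31 days: +4 → Aug 1, 1793 (299 left).
Aug has 31 days: +31 → Sep 1, 1793 (268 left).
Sep has 30 days: +30 → Oct 1, 1793 (238 left).
Oct has 31 days: +31 → Nov 1, 1793 (207 left).
Nov has 30 days: +30 → Dec 1, 1793 (177 left).
Dec has 31 days: +31 → Jan 1, 1794 (146 left).
Jan has 31 days: +31 → Feb 1, 1794 (115 left).
Feb has 28 days: +28 → Mar 1, 1794 (87 left).
Mar has 31 days: +31 → Apr 1, 1794 (56 left).
Apr has 30 days: +30 → May 1, 1794 (26 left).
+26 → May 27, 1794.

May 27, 1794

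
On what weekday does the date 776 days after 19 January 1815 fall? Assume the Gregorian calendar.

First find the weekday of Jan 19, 1815. Doomsday rule: the anchor day for the 1800s is Friday. For year 15: 15÷12 = 1 r 3, and 3÷4 = 0, so 1+3+0 = 4.
Friday + 4 ≡ Tuesday — that's 1815's doomsday.
In January the doomsday date is Jan 3 (1815 is not a leap year).
Jan 19 is 16 days after Jan 3; 16 mod 7 = 2, so Tuesday + 2 = Thursday.
776 mod 7 = 6, so 776 days after a Thursday is Thursday + 6 = Wednesday.

Wednesday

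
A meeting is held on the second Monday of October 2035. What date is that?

October 8, 2035

October 1, 2035 is a Monday.
The first Monday is therefore October 1 (same day).
The second Monday is 1 + 1×7 = October 8.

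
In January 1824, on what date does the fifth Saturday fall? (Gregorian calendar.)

January 1, 1824 is a Thursday.
The first Saturday is therefore January 3 (2 days later).
The fifth Saturday is 3 + 4×7 = January 31.

January 31, 1824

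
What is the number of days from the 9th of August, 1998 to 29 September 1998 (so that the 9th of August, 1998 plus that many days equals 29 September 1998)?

51

Aug 9, 1998 → Sep 9, 1998: 31 days (August has 31).
Sep 9, 1998 → Sep 29, 1998: 20 days.
Total: 51 days.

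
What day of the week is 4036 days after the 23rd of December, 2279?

Saturday

First find the weekday of Dec 23, 2279. Doomsday rule: the anchor day for the 2200s is Friday. For year 79: 79÷12 = 6 r 7, and 7÷4 = 1, so 6+7+1 = 14.
Friday + 14 ≡ Friday — that's 2279's doomsday.
In December the doomsday date is Dec 12.
Dec 23 is 11 days after Dec 12; 11 mod 7 = 4, so Friday + 4 = Tuesday.
4036 mod 7 = 4, so 4036 days after a Tuesday is Tuesday + 4 = Saturday.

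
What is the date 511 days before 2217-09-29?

−365 (one year) → Sep 29, 2216 (146 left).
−29 → Aug 31, 2216 (end of Aug, 31 days; 117 left).
−31 → Jul 31, 2216 (end of Jul, 31 days; 86 left).
−31 → Jun 30, 2216 (end of Jun, 30 days; 55 left).
−30 → May 31, 2216 (end of May, 31 days; 25 left).
−25 → May 6, 2216.

May 6, 2216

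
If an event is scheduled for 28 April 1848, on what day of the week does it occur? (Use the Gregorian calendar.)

Friday

Doomsday rule: the anchor day for the 1800s is Friday. For year 48: 48÷12 = 4 r 0, and 0÷4 = 0, so 4+0+0 = 4.
Friday + 4 ≡ Tuesday — that's 1848's doomsday.
In April the doomsday date is Apr 4.
Apr 28 is 24 days after Apr 4; 24 mod 7 = 3, so Tuesday + 3 = Friday.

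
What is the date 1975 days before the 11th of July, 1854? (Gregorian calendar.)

February 12, 1849

−365 (one year) → Jul 11, 1853 (1610 left).
−365 (one year) → Jul 11, 1852 (1245 left).
−366 (one year; includes Feb 29, 1852) → Jul 11, 1851 (879 left).
−365 (one year) → Jul 11, 1850 (514 left).
−365 (one year) → Jul 11, 1849 (149 left).
−11 → Jun 30, 1849 (end of Jun, 30 days; 138 left).
−30 → May 31, 1849 (end of May, 31 days; 108 left).
−31 → Apr 30, 1849 (end of Apr, 30 days; 77 left).
−30 → Mar 31, 1849 (end of Mar, 31 days; 47 left).
−31 → Feb 28, 1849 (end of Feb, 28 days; 16 left).
−16 → Feb 12, 1849.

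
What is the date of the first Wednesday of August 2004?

August 1, 2004 is a Sunday.
The first Wednesday is therefore August 4 (3 days later).

August 4, 2004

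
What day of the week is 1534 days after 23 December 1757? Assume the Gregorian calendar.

Saturday

Dec 23, 1757 is a Friday.
1534 mod 7 = 1, so 1534 days after a Friday is Friday + 1 = Saturday.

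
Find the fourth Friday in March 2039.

March 1, 2039 is a Tuesday.
The first Friday is therefore March 4 (3 days later).
The fourth Friday is 4 + 3×7 = March 25.

March 25, 2039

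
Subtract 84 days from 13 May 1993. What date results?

−13 → Apr 30, 1993 (end of Apr, 30 days; 71 left).
−30 → Mar 31, 1993 (end of Mar, 31 days; 41 left).
−31 → Feb 28, 1993 (end of Feb, 28 days; 10 left).
−10 → Feb 18, 1993.

February 18, 1993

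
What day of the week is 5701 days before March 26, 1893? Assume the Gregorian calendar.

Thursday

Mar 26, 1893 is a Sunday.
5701 mod 7 = 3, so 5701 days before a Sunday is Sunday − 3 = Thursday.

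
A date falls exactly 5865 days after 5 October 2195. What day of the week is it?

Sunday

Oct 5, 2195 is a Monday.
5865 mod 7 = 6, so 5865 days after a Monday is Monday + 6 = Sunday.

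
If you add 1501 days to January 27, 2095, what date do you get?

March 8, 2099

+365 (one year) → Jan 27, 2096 (1136 left).
+366 (one year; includes Feb 29, 2096) → Jan 27, 2097 (770 left).
+365 (one year) → Jan 27, 2098 (405 left).
+365 (one year) → Jan 27, 2099 (40 left).
Jan has 31 days: +5 → Feb 1, 2099 (35 left).
Feb has 28 days: +28 → Mar 1, 2099 (7 left).
+7 → Mar 8, 2099.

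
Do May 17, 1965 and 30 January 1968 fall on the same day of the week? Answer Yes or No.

From May 17, 1965 to Jan 30, 1968 is 988 days.
988 mod 7 = 1, so they are different weekdays.
(May 17, 1965 is a Monday; Jan 30, 1968 is a Tuesday.)

No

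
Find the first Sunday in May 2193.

May 1, 2193 is a Wednesday.
The first Sunday is therefore May 5 (4 days later).

May 5, 2193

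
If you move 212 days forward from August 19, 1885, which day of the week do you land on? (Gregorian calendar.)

Friday

Aug 19, 1885 is a Wednesday.
212 mod 7 = 2, so 212 days after a Wednesday is Wednesday + 2 = Friday.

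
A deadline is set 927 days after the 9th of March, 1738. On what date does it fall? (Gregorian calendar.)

+365 (one year) → Mar 9, 1739 (562 left).
+366 (one year; includes Feb 29, 1740) → Mar 9, 1740 (196 left).
Mar has 31 days: +23 → Apr 1, 1740 (173 left).
Apr has 30 days: +30 → May 1, 1740 (143 left).
May has 31 days: +31 → Jun 1, 1740 (112 left).
Jun has 30 days: +30 → Jul 1, 1740 (82 left).
Jul has 31 days: +31 → Aug 1, 1740 (51 left).
Aug has 31 days: +31 → Sep 1, 1740 (20 left).
+20 → Sep 21, 1740.

September 21, 1740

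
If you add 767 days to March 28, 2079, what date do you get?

May 3, 2081

+366 (one year; includes Feb 29, 2080) → Mar 28, 2080 (401 left).
+365 (one year) → Mar 28, 2081 (36 left).
Mar has 31 days: +4 → Apr 1, 2081 (32 left).
Apr has 30 days: +30 → May 1, 2081 (2 left).
+2 → May 3, 2081.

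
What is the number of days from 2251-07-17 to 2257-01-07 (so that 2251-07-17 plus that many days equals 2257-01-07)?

Jul 17, 2251 → Jul 17, 2252: 366 days (Feb 29, 2252 is in that span).
Jul 17, 2252 → Jul 17, 2253: 365 days.
Jul 17, 2253 → Jul 17, 2254: 365 days.
Jul 17, 2254 → Jul 17, 2255: 365 days.
Jul 17, 2255 → Jul 17, 2256: 366 days (Feb 29, 2256 is in that span).
Jul 17, 2256 → Aug 17, 2256: 31 days (July has 31).
Aug 17, 2256 → Sep 17, 2256: 31 days (August has 31).
Sep 17, 2256 → Oct 17, 2256: 30 days (September has 30).
Oct 17, 2256 → Nov 17, 2256: 31 days (October has 31).
Nov 17, 2256 → Dec 17, 2256: 30 days (November has 30).
Dec 17, 2256 → Jan 7, 2257: 21 days.
Total: 2001 days.

2001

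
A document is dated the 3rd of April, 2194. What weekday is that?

Thursday

Doomsday rule: the anchor day for the 2100s is Sunday. For year 94: 94÷12 = 7 r 10, and 10÷4 = 2, so 7+10+2 = 19.
Sunday + 19 ≡ Friday — that's 2194's doomsday.
In April the doomsday date is Apr 4.
Apr 3 is 1 day before Apr 4; 1 mod 7 = 1, so Friday − 1 = Thursday.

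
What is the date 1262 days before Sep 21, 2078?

April 8, 2075

−365 (one year) → Sep 21, 2077 (897 left).
−365 (one year) → Sep 21, 2076 (532 left).
−366 (one year; includes Feb 29, 2076) → Sep 21, 2075 (166 left).
−21 → Aug 31, 2075 (end of Aug, 31 days; 145 left).
−31 → Jul 31, 2075 (end of Jul, 31 days; 114 left).
−31 → Jun 30, 2075 (end of Jun, 30 days; 83 left).
−30 → May 31, 2075 (end of May, 31 days; 53 left).
−31 → Apr 30, 2075 (end of Apr, 30 days; 22 left).
−22 → Apr 8, 2075.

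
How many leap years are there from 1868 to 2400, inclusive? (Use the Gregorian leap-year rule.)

Multiples of 4 in [1868,2400]: 134.
Of those, multiples of 100: 6 (not leap unless ÷400).
Multiples of 400: 2.
Leap years = 134 − 6 + 2 = 130.

130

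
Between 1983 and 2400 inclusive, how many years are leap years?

Multiples of 4 in [1983,2400]: 105.
Of those, multiples of 100: 5 (not leap unless ÷400).
Multiples of 400: 2.
Leap years = 105 − 5 + 2 = 102.

102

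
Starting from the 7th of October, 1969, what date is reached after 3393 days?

January 21, 1979

+365 (one year) → Oct 7, 1970 (3028 left).
+365 (one year) → Oct 7, 1971 (2663 left).
+366 (one year; includes Feb 29, 1972) → Oct 7, 1972 (2297 left).
+365 (one year) → Oct 7, 1973 (1932 left).
+365 (one year) → Oct 7, 1974 (1567 left).
+365 (one year) → Oct 7, 1975 (1202 left).
+366 (one year; includes Feb 29, 1976) → Oct 7, 1976 (836 left).
+365 (one year) → Oct 7, 1977 (471 left).
+365 (one year) → Oct 7, 1978 (106 left).
Oct has 31 days: +25 → Nov 1, 1978 (81 left).
Nov has 30 days: +30 → Dec 1, 1978 (51 left).
Dec has 31 days: +31 → Jan 1, 1979 (20 left).
+20 → Jan 21, 1979.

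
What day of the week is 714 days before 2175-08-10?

Thursday

First find the weekday of Aug 10, 2175. Doomsday rule: the anchor day for the 2100s is Sunday. For year 75: 75÷12 = 6 r 3, and 3÷4 = 0, so 6+3+0 = 9.
Sunday + 9 ≡ Tuesday — that's 2175's doomsday.
In August the doomsday date is Aug 8.
Aug 10 is 2 days after Aug 8; 2 mod 7 = 2, so Tuesday + 2 = Thursday.
714 mod 7 = 0, so 714 days before a Thursday is Thursday − 0 = Thursday.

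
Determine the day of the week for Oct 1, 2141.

Doomsday rule: the anchor day for the 2100s is Sunday. For year 41: 41÷12 = 3 r 5, and 5÷4 = 1, so 3+5+1 = 9.
Sunday + 9 ≡ Tuesday — that's 2141's doomsday.
In October the doomsday date is Oct 10.
Oct 1 is 9 days before Oct 10; 9 mod 7 = 2, so Tuesday − 2 = Sunday.

Sunday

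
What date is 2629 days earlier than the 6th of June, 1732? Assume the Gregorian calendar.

March 26, 1725

−366 (one year; includes Feb 29, 1732) → Jun 6, 1731 (2263 left).
−365 (one year) → Jun 6, 1730 (1898 left).
−365 (one year) → Jun 6, 1729 (1533 left).
−365 (one year) → Jun 6, 1728 (1168 left).
−366 (one year; includes Feb 29, 1728) → Jun 6, 1727 (802 left).
−365 (one year) → Jun 6, 1726 (437 left).
−365 (one year) → Jun 6, 1725 (72 left).
−6 → May 31, 1725 (end of May, 31 days; 66 left).
−31 → Apr 30, 1725 (end of Apr, 30 days; 35 left).
−30 → Mar 31, 1725 (end of Mar, 31 days; 5 left).
−5 → Mar 26, 1725.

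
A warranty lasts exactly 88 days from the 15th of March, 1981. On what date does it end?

June 11, 1981

Mar has 31 days: +17 → Apr 1, 1981 (71 left).
Apr has 30 days: +30 → May 1, 1981 (41 left).
May has 31 days: +31 → Jun 1, 1981 (10 left).
+10 → Jun 11, 1981.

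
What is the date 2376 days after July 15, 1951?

January 15, 1958

+366 (one year; includes Feb 29, 1952) → Jul 15, 1952 (2010 left).
+365 (one year) → Jul 15, 1953 (1645 left).
+365 (one year) → Jul 15, 1954 (1280 left).
+365 (one year) → Jul 15, 1955 (915 left).
+366 (one year; includes Feb 29, 1956) → Jul 15, 1956 (549 left).
+365 (one year) → Jul 15, 1957 (184 left).
Jul has 31 days: +17 → Aug 1, 1957 (167 left).
Aug has 31 days: +31 → Sep 1, 1957 (136 left).
Sep has 30 days: +30 → Oct 1, 1957 (106 left).
Oct has 31 days: +31 → Nov 1, 1957 (75 left).
Nov has 30 days: +30 → Dec 1, 1957 (45 left).
Dec has 31 days: +31 → Jan 1, 1958 (14 left).
+14 → Jan 15, 1958.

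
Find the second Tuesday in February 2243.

February 1, 2243 is a Wednesday.
The first Tuesday is therefore February 7 (6 days later).
The second Tuesday is 7 + 1×7 = February 14.

February 14, 2243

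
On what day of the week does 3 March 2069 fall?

January 1, 2069 is a Tuesday.
Jan 1, 2069 → Feb 1, 2069: 31 days (January has 31).
Feb 1, 2069 → Mar 1, 2069: 28 days (February has 28).
Mar 1, 2069 → Mar 3, 2069: 2 days.
Total: 61 days.
61 mod 7 = 5, so Tuesday + 5 = Sunday.

Sunday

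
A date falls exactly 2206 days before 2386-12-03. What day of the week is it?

First find the weekday of Dec 3, 2386. Doomsday rule: the anchor day for the 2300s is Wednesday. For year 86: 86÷12 = 7 r 2, and 2÷4 = 0, so 7+2+0 = 9.
Wednesday + 9 ≡ Friday — that's 2386's doomsday.
In December the doomsday date is Dec 12.
Dec 3 is 9 days before Dec 12; 9 mod 7 = 2, so Friday − 2 = Wednesday.
2206 mod 7 = 1, so 2206 days before a Wednesday is Wednesday − 1 = Tuesday.

Tuesday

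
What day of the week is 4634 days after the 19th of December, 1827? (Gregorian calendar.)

Wednesday

First find the weekday of Dec 19, 1827. Doomsday rule: the anchor day for the 1800s is Friday. For year 27: 27÷12 = 2 r 3, and 3÷4 = 0, so 2+3+0 = 5.
Friday + 5 ≡ Wednesday — that's 1827's doomsday.
In December the doomsday date is Dec 12.
Dec 19 is 7 days after Dec 12; 7 mod 7 = 0, so Wednesday + 0 = Wednesday.
4634 mod 7 = 0, so 4634 days after a Wednesday is Wednesday + 0 = Wednesday.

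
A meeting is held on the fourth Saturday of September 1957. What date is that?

September 28, 1957

September 1, 1957 is a Sunday.
The first Saturday is therefore September 7 (6 days later).
The fourth Saturday is 7 + 3×7 = September 28.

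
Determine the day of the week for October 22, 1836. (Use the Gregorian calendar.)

Doomsday rule: the anchor day for the 1800s is Friday. For year 36: 36÷12 = 3 r 0, and 0÷4 = 0, so 3+0+0 = 3.
Friday + 3 ≡ Monday — that's 1836's doomsday.
In October the doomsday date is Oct 10.
Oct 22 is 12 days after Oct 10; 12 mod 7 = 5, so Monday + 5 = Saturday.

Saturday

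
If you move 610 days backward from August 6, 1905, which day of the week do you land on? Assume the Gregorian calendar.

Aug 6, 1905 is a Sunday.
610 mod 7 = 1, so 610 days before a Sunday is Sunday − 1 = Saturday.

Saturday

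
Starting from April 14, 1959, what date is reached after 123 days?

Apr has 30 days: +17 → May 1, 1959 (106 left).
May has 31 days: +31 → Jun 1, 1959 (75 left).
Jun has 30 days: +30 → Jul 1, 1959 (45 left).
Jul has 31 days: +31 → Aug 1, 1959 (14 left).
+14 → Aug 15, 1959.

August 15, 1959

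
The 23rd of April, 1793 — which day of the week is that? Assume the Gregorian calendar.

Doomsday rule: the anchor day for the 1700s is Sunday. For year 93: 93÷12 = 7 r 9, and 9÷4 = 2, so 7+9+2 = 18.
Sunday + 18 ≡ Thursday — that's 1793's doomsday.
In April the doomsday date is Apr 4.
Apr 23 is 19 days after Apr 4; 19 mod 7 = 5, so Thursday + 5 = Tuesday.

Tuesday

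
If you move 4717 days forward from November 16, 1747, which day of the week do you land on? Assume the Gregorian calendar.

First find the weekday of Nov 16, 1747. Doomsday rule: the anchor day for the 1700s is Sunday. For year 47: 47÷12 = 3 r 11, and 11÷4 = 2, so 3+11+2 = 16.
Sunday + 16 ≡ Tuesday — that's 1747's doomsday.
In November the doomsday date is Nov 7.
Nov 16 is 9 days after Nov 7; 9 mod 7 = 2, so Tuesday + 2 = Thursday.
4717 mod 7 = 6, so 4717 days after a Thursday is Thursday + 6 = Wednesday.

Wednesday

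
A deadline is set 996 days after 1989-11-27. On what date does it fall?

August 19, 1992

+365 (one year) → Nov 27, 1990 (631 left).
+365 (one year) → Nov 27, 1991 (266 left).
Nov has 30 days: +4 → Dec 1, 1991 (262 left).
Dec has 31 days: +31 → Jan 1, 1992 (231 left).
Jan has 31 days: +31 → Feb 1, 1992 (200 left).
Feb has 29 days: +29 → Mar 1, 1992 (171 left).
Mar has 31 days: +31 → Apr 1, 1992 (140 left).
Apr has 30 days: +30 → May 1, 1992 (110 left).
May has 31 days: +31 → Jun 1, 1992 (79 left).
Jun has 30 days: +30 → Jul 1, 1992 (49 left).
Jul has 31 days: +31 → Aug 1, 1992 (18 left).
+18 → Aug 19, 1992.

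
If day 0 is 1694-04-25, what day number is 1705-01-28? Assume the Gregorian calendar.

Apr 25, 1694 → Apr 25, 1695: 365 days.
Apr 25, 1695 → Apr 25, 1696: 366 days (Feb 29, 1696 is in that span).
Apr 25, 1696 → Apr 25, 1697: 365 days.
Apr 25, 1697 → Apr 25, 1698: 365 days.
Apr 25, 1698 → Apr 25, 1699: 365 days.
Apr 25, 1699 → Apr 25, 1700: 365 days.
Apr 25, 1700 → Apr 25, 1701: 365 days.
Apr 25, 1701 → Apr 25, 1702: 365 days.
Apr 25, 1702 → Apr 25, 1703: 365 days.
Apr 25, 1703 → Apr 25, 1704: 366 days (Feb 29, 1704 is in that span).
Apr 25, 1704 → May 25, 1704: 30 days (April has 30).
May 25, 1704 → Jun 25, 1704: 31 days (May has 31).
Jun 25, 1704 → Jul 25, 1704: 30 days (June has 30).
Jul 25, 1704 → Aug 25, 1704: 31 days (July has 31).
Aug 25, 1704 → Sep 25, 1704: 31 days (August has 31).
Sep 25, 1704 → Oct 25, 1704: 30 days (September has 30).
Oct 25, 1704 → Nov 25, 1704: 31 days (October has 31).
Nov 25, 1704 → Dec 25, 1704: 30 days (November has 30).
Dec 25, 1704 → Jan 25, 1705: 31 days (December has 31).
Jan 25, 1705 → Jan 28, 1705: 3 days.
Total: 3930 days.

3930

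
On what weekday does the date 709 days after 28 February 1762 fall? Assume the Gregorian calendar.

Feb 28, 1762 is a Sunday.
709 mod 7 = 2, so 709 days after a Sunday is Sunday + 2 = Tuesday.

Tuesday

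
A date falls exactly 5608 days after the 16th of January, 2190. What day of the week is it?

First find the weekday of Jan 16, 2190. Doomsday rule: the anchor day for the 2100s is Sunday. For year 90: 90÷12 = 7 r 6, and 6÷4 = 1, so 7+6+1 = 14.
Sunday + 14 ≡ Sunday — that's 2190's doomsday.
In January the doomsday date is Jan 3 (2190 is not a leap year).
Jan 16 is 13 days after Jan 3; 13 mod 7 = 6, so Sunday + 6 = Saturday.
5608 mod 7 = 1, so 5608 days after a Saturday is Saturday + 1 = Sunday.

Sunday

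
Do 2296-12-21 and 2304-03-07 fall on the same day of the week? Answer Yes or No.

From Dec 21, 2296 to Mar 7, 2304 is 2632 days.
2632 mod 7 = 0, so they are the same weekday.
(Dec 21, 2296 is a Monday; Mar 7, 2304 is a Monday.)

Yes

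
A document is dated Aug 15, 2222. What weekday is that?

Thursday

Doomsday rule: the anchor day for the 2200s is Friday. For year 22: 22÷12 = 1 r 10, and 10÷4 = 2, so 1+10+2 = 13.
Friday + 13 ≡ Thursday — that's 2222's doomsday.
In August the doomsday date is Aug 8.
Aug 15 is 7 days after Aug 8; 7 mod 7 = 0, so Thursday + 0 = Thursday.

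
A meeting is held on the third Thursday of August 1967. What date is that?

August 17, 1967

August 1, 1967 is a Tuesday.
The first Thursday is therefore August 3 (2 days later).
The third Thursday is 3 + 2×7 = August 17.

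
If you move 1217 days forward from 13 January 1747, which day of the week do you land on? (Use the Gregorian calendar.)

Thursday

First find the weekday of Jan 13, 1747. Doomsday rule: the anchor day for the 1700s is Sunday. For year 47: 47÷12 = 3 r 11, and 11÷4 = 2, so 3+11+2 = 16.
Sunday + 16 ≡ Tuesday — that's 1747's doomsday.
In January the doomsday date is Jan 3 (1747 is not a leap year).
Jan 13 is 10 days after Jan 3; 10 mod 7 = 3, so Tuesday + 3 = Friday.
1217 mod 7 = 6, so 1217 days after a Friday is Friday + 6 = Thursday.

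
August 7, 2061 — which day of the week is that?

Doomsday rule: the anchor day for the 2000s is Tuesday. For year 61: 61÷12 = 5 r 1, and 1÷4 = 0, so 5+1+0 = 6.
Tuesday + 6 ≡ Monday — that's 2061's doomsday.
In August the doomsday date is Aug 8.
Aug 7 is 1 day before Aug 8; 1 mod 7 = 1, so Monday − 1 = Sunday.

Sunday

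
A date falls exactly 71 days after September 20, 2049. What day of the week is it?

Sep 20, 2049 is a Monday.
71 mod 7 = 1, so 71 days after a Monday is Monday + 1 = Tuesday.

Tuesday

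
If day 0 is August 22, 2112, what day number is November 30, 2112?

Aug 22, 2112 → Sep 22, 2112: 31 days (August has 31).
Sep 22, 2112 → Oct 22, 2112: 30 days (September has 30).
Oct 22, 2112 → Nov 22, 2112: 31 days (October has 31).
Nov 22, 2112 → Nov 30, 2112: 8 days.
Total: 100 days.

100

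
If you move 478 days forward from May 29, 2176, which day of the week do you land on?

Friday

May 29, 2176 is a Wednesday.
478 mod 7 = 2, so 478 days after a Wednesday is Wednesday + 2 = Friday.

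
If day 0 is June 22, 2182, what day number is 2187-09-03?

Jun 22, 2182 → Jun 22, 2183: 365 days.
Jun 22, 2183 → Jun 22, 2184: 366 days (Feb 29, 2184 is in that span).
Jun 22, 2184 → Jun 22, 2185: 365 days.
Jun 22, 2185 → Jun 22, 2186: 365 days.
Jun 22, 2186 → Jun 22, 2187: 365 days.
Jun 22, 2187 → Jul 22, 2187: 30 days (June has 30).
Jul 22, 2187 → Aug 22, 2187: 31 days (July has 31).
Aug 22, 2187 → Sep 3, 2187: 12 days.
Total: 1899 days.

1899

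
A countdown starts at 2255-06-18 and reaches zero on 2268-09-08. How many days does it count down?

Jun 18, 2255 → Jun 18, 2256: 366 days (Feb 29, 2256 is in that span).
Jun 18, 2256 → Jun 18, 2257: 365 days.
Jun 18, 2257 → Jun 18, 2258: 365 days.
Jun 18, 2258 → Jun 18, 2259: 365 days.
Jun 18, 2259 → Jun 18, 2260: 366 days (Feb 29, 2260 is in that span).
Jun 18, 2260 → Jun 18, 2261: 365 days.
Jun 18, 2261 → Jun 18, 2262: 365 days.
Jun 18, 2262 → Jun 18, 2263: 365 days.
Jun 18, 2263 → Jun 18, 2264: 366 days (Feb 29, 2264 is in that span).
Jun 18, 2264 → Jun 18, 2265: 365 days.
Jun 18, 2265 → Jun 18, 2266: 365 days.
Jun 18, 2266 → Jun 18, 2267: 365 days.
Jun 18, 2267 → Jun 18, 2268: 366 days (Feb 29, 2268 is in that span).
Jun 18, 2268 → Jul 18, 2268: 30 days (June has 30).
Jul 18, 2268 → Aug 18, 2268: 31 days (July has 31).
Aug 18, 2268 → Sep 8, 2268: 21 days.
Total: 4831 days.

4831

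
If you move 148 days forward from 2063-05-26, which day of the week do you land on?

First find the weekday of May 26, 2063. Doomsday rule: the anchor day for the 2000s is Tuesday. For year 63: 63÷12 = 5 r 3, and 3÷4 = 0, so 5+3+0 = 8.
Tuesday + 8 ≡ Wednesday — that's 2063's doomsday.
In May the doomsday date is May 9.
May 26 is 17 days after May 9; 17 mod 7 = 3, so Wednesday + 3 = Saturday.
148 mod 7 = 1, so 148 days after a Saturday is Saturday + 1 = Sunday.

Sunday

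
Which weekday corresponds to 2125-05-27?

Sunday

Doomsday rule: the anchor day for the 2100s is Sunday. For year 25: 25÷12 = 2 r 1, and 1÷4 = 0, so 2+1+0 = 3.
Sunday + 3 ≡ Wednesday — that's 2125's doomsday.
In May the doomsday date is May 9.
May 27 is 18 days after May 9; 18 mod 7 = 4, so Wednesday + 4 = Sunday.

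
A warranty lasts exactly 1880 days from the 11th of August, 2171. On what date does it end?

+366 (one year; includes Feb 29, 2172) → Aug 11, 2172 (1514 left).
+365 (one year) → Aug 11, 2173 (1149 left).
+365 (one year) → Aug 11, 2174 (784 left).
+365 (one year) → Aug 11, 2175 (419 left).
+366 (one year; includes Feb 29, 2176) → Aug 11, 2176 (53 left).
Aug has 31 days: +21 → Sep 1, 2176 (32 left).
Sep has 30 days: +30 → Oct 1, 2176 (2 left).
+2 → Oct 3, 2176.

October 3, 2176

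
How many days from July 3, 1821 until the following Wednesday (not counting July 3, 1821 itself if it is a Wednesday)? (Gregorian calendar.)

Jul 3, 1821 is a Tuesday.
From Tuesday to the next Wednesday is 1 day.

1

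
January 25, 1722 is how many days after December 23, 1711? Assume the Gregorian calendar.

3686

Dec 23, 1711 → Dec 23, 1712: 366 days (Feb 29, 1712 is in that span).
Dec 23, 1712 → Dec 23, 1713: 365 days.
Dec 23, 1713 → Dec 23, 1714: 365 days.
Dec 23, 1714 → Dec 23, 1715: 365 days.
Dec 23, 1715 → Dec 23, 1716: 366 days (Feb 29, 1716 is in that span).
Dec 23, 1716 → Dec 23, 1717: 365 days.
Dec 23, 1717 → Dec 23, 1718: 365 days.
Dec 23, 1718 → Dec 23, 1719: 365 days.
Dec 23, 1719 → Dec 23, 1720: 366 days (Feb 29, 1720 is in that span).
Dec 23, 1720 → Jan 23, 1721: 31 days (December has 31).
Jan 23, 1721 → Feb 23, 1721: 31 days (January has 31).
Feb 23, 1721 → Mar 23, 1721: 28 days (February has 28).
Mar 23, 1721 → Apr 23, 1721: 31 days (March has 31).
Apr 23, 1721 → May 23, 1721: 30 days (April has 30).
May 23, 1721 → Jun 23, 1721: 31 days (May has 31).
Jun 23, 1721 → Jul 23, 1721: 30 days (June has 30).
Jul 23, 1721 → Aug 23, 1721: 31 days (July has 31).
Aug 23, 1721 → Sep 23, 1721: 31 days (August has 31).
Sep 23, 1721 → Oct 23, 1721: 30 days (September has 30).
Oct 23, 1721 → Nov 23, 1721: 31 days (October has 31).
Nov 23, 1721 → Dec 23, 1721: 30 days (November has 30).
Dec 23, 1721 → Jan 23, 1722: 31 days (December has 31).
Jan 23, 1722 → Jan 25, 1722: 2 days.
Total: 3686 days.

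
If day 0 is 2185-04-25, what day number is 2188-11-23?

1308

Apr 25, 2185 → Apr 25, 2186: 365 days.
Apr 25, 2186 → Apr 25, 2187: 365 days.
Apr 25, 2187 → Apr 25, 2188: 366 days (Feb 29, 2188 is in that span).
Apr 25, 2188 → May 25, 2188: 30 days (April has 30).
May 25, 2188 → Jun 25, 2188: 31 days (May has 31).
Jun 25, 2188 → Jul 25, 2188: 30 days (June has 30).
Jul 25, 2188 → Aug 25, 2188: 31 days (July has 31).
Aug 25, 2188 → Sep 25, 2188: 31 days (August has 31).
Sep 25, 2188 → Oct 25, 2188: 30 days (September has 30).
Oct 25, 2188 → Nov 23, 2188: 29 days.
Total: 1308 days.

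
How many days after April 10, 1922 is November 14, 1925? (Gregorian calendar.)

1314

Apr 10, 1922 → Apr 10, 1923: 365 days.
Apr 10, 1923 → Apr 10, 1924: 366 days (Feb 29, 1924 is in that span).
Apr 10, 1924 → Apr 10, 1925: 365 days.
Apr 10, 1925 → May 10, 1925: 30 days (April has 30).
May 10, 1925 → Jun 10, 1925: 31 days (May has 31).
Jun 10, 1925 → Jul 10, 1925: 30 days (June has 30).
Jul 10, 1925 → Aug 10, 1925: 31 days (July has 31).
Aug 10, 1925 → Sep 10, 1925: 31 days (August has 31).
Sep 10, 1925 → Oct 10, 1925: 30 days (September has 30).
Oct 10, 1925 → Nov 10, 1925: 31 days (October has 31).
Nov 10, 1925 → Nov 14, 1925: 4 days.
Total: 1314 days.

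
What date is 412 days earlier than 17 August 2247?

July 1, 2246

−365 (one year) → Aug 17, 2246 (47 left).
−17 → Jul 31, 2246 (end of Jul, 31 days; 30 left).
−30 → Jul 1, 2246.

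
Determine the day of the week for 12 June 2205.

Doomsday rule: the anchor day for the 2200s is Friday. For year 05: 5÷12 = 0 r 5, and 5÷4 = 1, so 0+5+1 = 6.
Friday + 6 ≡ Thursday — that's 2205's doomsday.
In June the doomsday date is Jun 6.
Jun 12 is 6 days after Jun 6; 6 mod 7 = 6, so Thursday + 6 = Wednesday.

Wednesday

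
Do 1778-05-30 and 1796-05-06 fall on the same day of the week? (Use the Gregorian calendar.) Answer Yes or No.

No

From May 30, 1778 to May 6, 1796 is 6551 days.
6551 mod 7 = 6, so they are different weekdays.
(May 30, 1778 is a Saturday; May 6, 1796 is a Friday.)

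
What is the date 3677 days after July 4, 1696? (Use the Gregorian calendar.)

+365 (one year) → Jul 4, 1697 (3312 left).
+365 (one year) → Jul 4, 1698 (2947 left).
+365 (one year) → Jul 4, 1699 (2582 left).
+365 (one year) → Jul 4, 1700 (2217 left).
+365 (one year) → Jul 4, 1701 (1852 left).
+365 (one year) → Jul 4, 1702 (1487 left).
+365 (one year) → Jul 4, 1703 (1122 left).
+366 (one year; includes Feb 29, 1704) → Jul 4, 1704 (756 left).
+365 (one year) → Jul 4, 1705 (391 left).
Jul has 31 days: +28 → Aug 1, 1705 (363 left).
Aug has 31 days: +31 → Sep 1, 1705 (332 left).
Sep has 30 days: +30 → Oct 1, 1705 (302 left).
Oct has 31 days: +31 → Nov 1, 1705 (271 left).
Nov has 30 days: +30 → Dec 1, 1705 (241 left).
Dec has 31 days: +31 → Jan 1, 1706 (210 left).
Jan has 31 days: +31 → Feb 1, 1706 (179 left).
Feb has 28 days: +28 → Mar 1, 1706 (151 left).
Mar has 31 days: +31 → Apr 1, 1706 (120 left).
Apr has 30 days: +30 → May 1, 1706 (90 left).
May has 31 days: +31 → Jun 1, 1706 (59 left).
Jun has 30 days: +30 → Jul 1, 1706 (29 left).
+29 → Jul 30, 1706.

July 30, 1706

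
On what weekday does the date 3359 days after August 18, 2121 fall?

Sunday

First find the weekday of Aug 18, 2121. Doomsday rule: the anchor day for the 2100s is Sunday. For year 21: 21÷12 = 1 r 9, and 9÷4 = 2, so 1+9+2 = 12.
Sunday + 12 ≡ Friday — that's 2121's doomsday.
In August the doomsday date is Aug 8.
Aug 18 is 10 days after Aug 8; 10 mod 7 = 3, so Friday + 3 = Monday.
3359 mod 7 = 6, so 3359 days after a Monday is Monday + 6 = Sunday.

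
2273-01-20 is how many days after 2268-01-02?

1845

Jan 2, 2268 → Jan 2, 2269: 366 days (Feb 29, 2268 is in that span).
Jan 2, 2269 → Jan 2, 2270: 365 days.
Jan 2, 2270 → Jan 2, 2271: 365 days.
Jan 2, 2271 → Jan 2, 2272: 365 days.
Jan 2, 2272 → Feb 2, 2272: 31 days (January has 31).
Feb 2, 2272 → Mar 2, 2272: 29 days (February has 29).
Mar 2, 2272 → Apr 2, 2272: 31 days (March has 31).
Apr 2, 2272 → May 2, 2272: 30 days (April has 30).
May 2, 2272 → Jun 2, 2272: 31 days (May has 31).
Jun 2, 2272 → Jul 2, 2272: 30 days (June has 30).
Jul 2, 2272 → Aug 2, 2272: 31 days (July has 31).
Aug 2, 2272 → Sep 2, 2272: 31 days (August has 31).
Sep 2, 2272 → Oct 2, 2272: 30 days (September has 30).
Oct 2, 2272 → Nov 2, 2272: 31 days (October has 31).
Nov 2, 2272 → Dec 2, 2272: 30 days (November has 30).
Dec 2, 2272 → Jan 2, 2273: 31 days (December has 31).
Jan 2, 2273 → Jan 20, 2273: 18 days.
Total: 1845 days.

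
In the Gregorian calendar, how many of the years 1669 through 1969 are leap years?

Multiples of 4 in [1669,1969]: 75.
Of those, multiples of 100: 3 (not leap unless ÷400).
Multiples of 400: 0.
Leap years = 75 − 3 + 0 = 72.

72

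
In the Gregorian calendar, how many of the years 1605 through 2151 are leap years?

Multiples of 4 in [1605,2151]: 136.
Of those, multiples of 100: 5 (not leap unless ÷400).
Multiples of 400: 1.
Leap years = 136 − 5 + 1 = 132.

132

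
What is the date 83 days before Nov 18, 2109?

−18 → Oct 31, 2109 (end of Oct, 31 days; 65 left).
−31 → Sep 30, 2109 (end of Sep, 30 days; 34 left).
−30 → Aug 31, 2109 (end of Aug, 31 days; 4 left).
−4 → Aug 27, 2109.

August 27, 2109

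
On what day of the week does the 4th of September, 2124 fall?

Doomsday rule: the anchor day for the 2100s is Sunday. For year 24: 24÷12 = 2 r 0, and 0÷4 = 0, so 2+0+0 = 2.
Sunday + 2 ≡ Tuesday — that's 2124's doomsday.
In September the doomsday date is Sep 5.
Sep 4 is 1 day before Sep 5; 1 mod 7 = 1, so Tuesday − 1 = Monday.

Monday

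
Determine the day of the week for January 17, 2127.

Doomsday rule: the anchor day for the 2100s is Sunday. For year 27: 27÷12 = 2 r 3, and 3÷4 = 0, so 2+3+0 = 5.
Sunday + 5 ≡ Friday — that's 2127's doomsday.
In January the doomsday date is Jan 3 (2127 is not a leap year).
Jan 17 is 14 days after Jan 3; 14 mod 7 = 0, so Friday + 0 = Friday.

Friday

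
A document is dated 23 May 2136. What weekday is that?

Wednesday

Doomsday rule: the anchor day for the 2100s is Sunday. For year 36: 36÷12 = 3 r 0, and 0÷4 = 0, so 3+0+0 = 3.
Sunday + 3 ≡ Wednesday — that's 2136's doomsday.
In May the doomsday date is May 9.
May 23 is 14 days after May 9; 14 mod 7 = 0, so Wednesday + 0 = Wednesday.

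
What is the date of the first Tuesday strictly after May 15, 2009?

May 19, 2009

May 15, 2009 is a Friday.
From Friday to the next Tuesday is 4 days.
May 15, 2009 + 4 = May 19, 2009.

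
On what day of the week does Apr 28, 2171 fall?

Doomsday rule: the anchor day for the 2100s is Sunday. For year 71: 71÷12 = 5 r 11, and 11÷4 = 2, so 5+11+2 = 18.
Sunday + 18 ≡ Thursday — that's 2171's doomsday.
In April the doomsday date is Apr 4.
Apr 28 is 24 days after Apr 4; 24 mod 7 = 3, so Thursday + 3 = Sunday.

Sunday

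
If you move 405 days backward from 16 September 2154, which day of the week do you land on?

Sep 16, 2154 is a Monday.
405 mod 7 = 6, so 405 days before a Monday is Monday − 6 = Tuesday.

Tuesday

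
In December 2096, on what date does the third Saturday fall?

December 1, 2096 is a Saturday.
The first Saturday is therefore December 1 (same day).
The third Saturday is 1 + 2×7 = December 15.

December 15, 2096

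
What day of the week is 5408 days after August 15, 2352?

Tuesday

Aug 15, 2352 is a Friday.
5408 mod 7 = 4, so 5408 days after a Friday is Friday + 4 = Tuesday.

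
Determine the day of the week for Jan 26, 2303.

Monday

Doomsday rule: the anchor day for the 2300s is Wednesday. For year 03: 3÷12 = 0 r 3, and 3÷4 = 0, so 0+3+0 = 3.
Wednesday + 3 ≡ Saturday — that's 2303's doomsday.
In January the doomsday date is Jan 3 (2303 is not a leap year).
Jan 26 is 23 days after Jan 3; 23 mod 7 = 2, so Saturday + 2 = Monday.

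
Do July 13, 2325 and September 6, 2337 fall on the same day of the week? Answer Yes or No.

Yes

From Jul 13, 2325 to Sep 6, 2337 is 4438 days.
4438 mod 7 = 0, so they are the same weekday.
(Jul 13, 2325 is a Monday; Sep 6, 2337 is a Monday.)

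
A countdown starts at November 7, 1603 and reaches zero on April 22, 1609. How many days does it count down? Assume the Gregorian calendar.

Nov 7, 1603 → Nov 7, 1604: 366 days (Feb 29, 1604 is in that span).
Nov 7, 1604 → Nov 7, 1605: 365 days.
Nov 7, 1605 → Nov 7, 1606: 365 days.
Nov 7, 1606 → Nov 7, 1607: 365 days.
Nov 7, 1607 → Nov 7, 1608: 366 days (Feb 29, 1608 is in that span).
Nov 7, 1608 → Dec 7, 1608: 30 days (November has 30).
Dec 7, 1608 → Jan 7, 1609: 31 days (December has 31).
Jan 7, 1609 → Feb 7, 1609: 31 days (January has 31).
Feb 7, 1609 → Mar 7, 1609: 28 days (February has 28).
Mar 7, 1609 → Apr 7, 1609: 31 days (March has 31).
Apr 7, 1609 → Apr 22, 1609: 15 days.
Total: 1993 days.

1993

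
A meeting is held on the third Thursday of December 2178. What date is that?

December 17, 2178

December 1, 2178 is a Tuesday.
The first Thursday is therefore December 3 (2 days later).
The third Thursday is 3 + 2×7 = December 17.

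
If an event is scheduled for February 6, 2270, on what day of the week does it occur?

Doomsday rule: the anchor day for the 2200s is Friday. For year 70: 70÷12 = 5 r 10, and 10÷4 = 2, so 5+10+2 = 17.
Friday + 17 ≡ Monday — that's 2270's doomsday.
In February the doomsday date is Feb 28 (2270 is not a leap year).
Feb 6 is 22 days before Feb 28; 22 mod 7 = 1, so Monday − 1 = Sunday.

Sunday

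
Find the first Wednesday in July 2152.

July 1, 2152 is a Saturday.
The first Wednesday is therefore July 5 (4 days later).

July 5, 2152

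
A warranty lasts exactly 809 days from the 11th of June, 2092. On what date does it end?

+365 (one year) → Jun 11, 2093 (444 left).
+365 (one year) → Jun 11, 2094 (79 left).
Jun has 30 days: +20 → Jul 1, 2094 (59 left).
Jul has 31 days: +31 → Aug 1, 2094 (28 left).
+28 → Aug 29, 2094.

August 29, 2094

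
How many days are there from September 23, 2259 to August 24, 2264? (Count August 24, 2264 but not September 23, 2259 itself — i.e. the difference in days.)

Sep 23, 2259 → Sep 23, 2260: 366 days (Feb 29, 2260 is in that span).
Sep 23, 2260 → Sep 23, 2261: 365 days.
Sep 23, 2261 → Sep 23, 2262: 365 days.
Sep 23, 2262 → Sep 23, 2263: 365 days.
Sep 23, 2263 → Oct 23, 2263: 30 days (September has 30).
Oct 23, 2263 → Nov 23, 2263: 31 days (October has 31).
Nov 23, 2263 → Dec 23, 2263: 30 days (November has 30).
Dec 23, 2263 → Jan 23, 2264: 31 days (December has 31).
Jan 23, 2264 → Feb 23, 2264: 31 days (January has 31).
Feb 23, 2264 → Mar 23, 2264: 29 days (February has 29).
Mar 23, 2264 → Apr 23, 2264: 31 days (March has 31).
Apr 23, 2264 → May 23, 2264: 30 days (April has 30).
May 23, 2264 → Jun 23, 2264: 31 days (May has 31).
Jun 23, 2264 → Jul 23, 2264: 30 days (June has 30).
Jul 23, 2264 → Aug 23, 2264: 31 days (July has 31).
Aug 23, 2264 → Aug 24, 2264: 1 days.
Total: 1797 days.

1797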